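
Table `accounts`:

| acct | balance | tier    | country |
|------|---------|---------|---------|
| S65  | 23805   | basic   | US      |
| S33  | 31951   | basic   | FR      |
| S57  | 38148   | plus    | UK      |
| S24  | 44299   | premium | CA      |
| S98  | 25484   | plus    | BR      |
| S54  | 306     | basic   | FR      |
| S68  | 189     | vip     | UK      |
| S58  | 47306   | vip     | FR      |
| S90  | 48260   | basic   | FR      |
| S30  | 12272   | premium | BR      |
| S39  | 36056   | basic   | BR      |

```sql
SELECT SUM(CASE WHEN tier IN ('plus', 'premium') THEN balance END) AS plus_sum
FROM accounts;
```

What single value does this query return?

acct=S65: ✗
acct=S33: ✗
acct=S57: ✓ → 38148
acct=S24: ✓ → 44299
acct=S98: ✓ → 25484
acct=S54: ✗
acct=S68: ✗
acct=S58: ✗
acct=S90: ✗
acct=S30: ✓ → 12272
acct=S39: ✗
plus_sum = 38148 + 44299 + 25484 + 12272 = 120203

120203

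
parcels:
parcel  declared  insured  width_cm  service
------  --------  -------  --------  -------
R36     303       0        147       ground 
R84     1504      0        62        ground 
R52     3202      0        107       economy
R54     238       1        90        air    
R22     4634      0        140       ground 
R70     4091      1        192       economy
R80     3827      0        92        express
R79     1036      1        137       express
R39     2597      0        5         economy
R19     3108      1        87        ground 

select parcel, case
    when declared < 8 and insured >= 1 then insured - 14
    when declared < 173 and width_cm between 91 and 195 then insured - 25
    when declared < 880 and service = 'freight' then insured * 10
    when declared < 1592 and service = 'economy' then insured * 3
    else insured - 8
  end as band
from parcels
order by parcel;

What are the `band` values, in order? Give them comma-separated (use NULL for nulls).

-7, -8, -8, -8, -8, -7, -7, -7, -8, -8

parcel=R19: ELSE → -7
parcel=R22: ELSE → -8
parcel=R36: ELSE → -8
parcel=R39: ELSE → -8
parcel=R52: ELSE → -8
parcel=R54: ELSE → -7
parcel=R70: ELSE → -7
parcel=R79: ELSE → -7
parcel=R80: ELSE → -8
parcel=R84: ELSE → -8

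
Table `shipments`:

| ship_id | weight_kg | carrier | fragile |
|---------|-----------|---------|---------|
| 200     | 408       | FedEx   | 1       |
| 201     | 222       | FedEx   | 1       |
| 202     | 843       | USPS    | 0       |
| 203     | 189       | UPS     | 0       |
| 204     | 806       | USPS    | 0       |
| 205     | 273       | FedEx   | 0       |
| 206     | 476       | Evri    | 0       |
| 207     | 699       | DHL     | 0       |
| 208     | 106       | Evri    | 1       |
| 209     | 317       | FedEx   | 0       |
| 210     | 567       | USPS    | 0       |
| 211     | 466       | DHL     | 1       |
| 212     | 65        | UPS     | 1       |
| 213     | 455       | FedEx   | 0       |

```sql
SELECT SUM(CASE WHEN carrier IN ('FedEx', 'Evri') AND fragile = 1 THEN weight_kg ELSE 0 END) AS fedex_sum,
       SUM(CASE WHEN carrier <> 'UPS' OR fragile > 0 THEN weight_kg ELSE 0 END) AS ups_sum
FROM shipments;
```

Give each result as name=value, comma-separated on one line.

fedex_sum=736, ups_sum=5703

[fedex_sum: carrier IN ('FedEx', 'Evri') AND fragile = 1]
ship_id=200: ✓ → 408
ship_id=201: ✓ → 222
ship_id=202: ✗
ship_id=203: ✗
ship_id=204: ✗
ship_id=205: ✗
ship_id=206: ✗
ship_id=207: ✗
ship_id=208: ✓ → 106
ship_id=209: ✗
ship_id=210: ✗
ship_id=211: ✗
ship_id=212: ✗
ship_id=213: ✗
fedex_sum = 408 + 222 + 106 = 736
—
[ups_sum: carrier <> 'UPS' OR fragile > 0]
ship_id=200: ✓ → 408
ship_id=201: ✓ → 222
ship_id=202: ✓ → 843
ship_id=203: ✗
ship_id=204: ✓ → 806
ship_id=205: ✓ → 273
ship_id=206: ✓ → 476
ship_id=207: ✓ → 699
ship_id=208: ✓ → 106
ship_id=209: ✓ → 317
ship_id=210: ✓ → 567
ship_id=211: ✓ → 466
ship_id=212: ✓ → 65
ship_id=213: ✓ → 455
ups_sum = 408 + 222 + 843 + 806 + 273 + 476 + 699 + 106 + 317 + 567 + 466 + 65 + 455 = 5703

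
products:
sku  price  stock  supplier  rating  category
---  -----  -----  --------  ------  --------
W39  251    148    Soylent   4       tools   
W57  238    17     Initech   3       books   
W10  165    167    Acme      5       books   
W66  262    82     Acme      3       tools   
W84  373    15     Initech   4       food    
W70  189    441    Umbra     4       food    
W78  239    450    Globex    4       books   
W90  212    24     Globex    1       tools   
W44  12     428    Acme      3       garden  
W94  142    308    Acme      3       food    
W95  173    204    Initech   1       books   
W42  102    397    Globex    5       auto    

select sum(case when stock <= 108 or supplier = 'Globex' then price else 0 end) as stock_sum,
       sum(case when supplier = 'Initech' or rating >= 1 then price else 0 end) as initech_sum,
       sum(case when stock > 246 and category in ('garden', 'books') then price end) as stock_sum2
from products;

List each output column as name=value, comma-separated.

[stock_sum: stock <= 108 or supplier = 'Globex']
sku=W39: ✗
sku=W57: ✓ → 238
sku=W10: ✗
sku=W66: ✓ → 262
sku=W84: ✓ → 373
sku=W70: ✗
sku=W78: ✓ → 239
sku=W90: ✓ → 212
sku=W44: ✗
sku=W94: ✗
sku=W95: ✗
sku=W42: ✓ → 102
stock_sum = 238 + 262 + 373 + 239 + 212 + 102 = 1426
—
[initech_sum: supplier = 'Initech' or rating >= 1]
sku=W39: ✓ → 251
sku=W57: ✓ → 238
sku=W10: ✓ → 165
sku=W66: ✓ → 262
sku=W84: ✓ → 373
sku=W70: ✓ → 189
sku=W78: ✓ → 239
sku=W90: ✓ → 212
sku=W44: ✓ → 12
sku=W94: ✓ → 142
sku=W95: ✓ → 173
sku=W42: ✓ → 102
initech_sum = 251 + 238 + 165 + 262 + 373 + 189 + 239 + 212 + 12 + 142 + 173 + 102 = 2358
—
[stock_sum2: stock > 246 and category in ('garden', 'books')]
sku=W39: ✗
sku=W57: ✗
sku=W10: ✗
sku=W66: ✗
sku=W84: ✗
sku=W70: ✗
sku=W78: ✓ → 239
sku=W90: ✗
sku=W44: ✓ → 12
sku=W94: ✗
sku=W95: ✗
sku=W42: ✗
stock_sum2 = 239 + 12 = 251

stock_sum=1426, initech_sum=2358, stock_sum2=251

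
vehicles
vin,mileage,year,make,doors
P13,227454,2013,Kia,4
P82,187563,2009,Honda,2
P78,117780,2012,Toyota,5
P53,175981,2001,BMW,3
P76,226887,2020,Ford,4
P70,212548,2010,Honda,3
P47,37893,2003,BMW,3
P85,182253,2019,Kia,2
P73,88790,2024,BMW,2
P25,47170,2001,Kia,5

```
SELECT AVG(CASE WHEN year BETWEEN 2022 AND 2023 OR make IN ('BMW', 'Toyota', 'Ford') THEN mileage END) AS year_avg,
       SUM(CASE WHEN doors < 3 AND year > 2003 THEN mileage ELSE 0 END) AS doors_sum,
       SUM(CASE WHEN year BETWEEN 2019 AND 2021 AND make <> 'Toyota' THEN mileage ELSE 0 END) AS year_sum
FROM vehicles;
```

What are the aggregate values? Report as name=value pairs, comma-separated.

year_avg=129466.2, doors_sum=458606, year_sum=409140

[year_avg: year BETWEEN 2022 AND 2023 OR make IN ('BMW', 'Toyota', 'Ford')]
vin=P13: ✗
vin=P82: ✗
vin=P78: ✓ → 117780
vin=P53: ✓ → 175981
vin=P76: ✓ → 226887
vin=P70: ✗
vin=P47: ✓ → 37893
vin=P85: ✗
vin=P73: ✓ → 88790
vin=P25: ✗
year_avg = (117780 + 175981 + 226887 + 37893 + 88790) / 5 = 129466.2
—
[doors_sum: doors < 3 AND year > 2003]
vin=P13: ✗
vin=P82: ✓ → 187563
vin=P78: ✗
vin=P53: ✗
vin=P76: ✗
vin=P70: ✗
vin=P47: ✗
vin=P85: ✓ → 182253
vin=P73: ✓ → 88790
vin=P25: ✗
doors_sum = 187563 + 182253 + 88790 = 458606
—
[year_sum: year BETWEEN 2019 AND 2021 AND make <> 'Toyota']
vin=P13: ✗
vin=P82: ✗
vin=P78: ✗
vin=P53: ✗
vin=P76: ✓ → 226887
vin=P70: ✗
vin=P47: ✗
vin=P85: ✓ → 182253
vin=P73: ✗
vin=P25: ✗
year_sum = 226887 + 182253 = 409140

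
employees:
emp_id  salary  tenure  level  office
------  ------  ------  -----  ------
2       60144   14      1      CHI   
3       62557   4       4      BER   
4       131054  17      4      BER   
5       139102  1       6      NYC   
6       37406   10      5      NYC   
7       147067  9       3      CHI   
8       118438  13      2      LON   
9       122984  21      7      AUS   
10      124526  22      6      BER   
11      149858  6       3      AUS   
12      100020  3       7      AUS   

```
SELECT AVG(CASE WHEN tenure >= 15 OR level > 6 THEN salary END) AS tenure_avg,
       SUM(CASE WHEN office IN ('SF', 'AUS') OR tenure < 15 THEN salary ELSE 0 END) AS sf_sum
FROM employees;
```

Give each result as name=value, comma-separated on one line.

[tenure_avg: tenure >= 15 OR level > 6]
emp_id=2: ✗
emp_id=3: ✗
emp_id=4: ✓ → 131054
emp_id=5: ✗
emp_id=6: ✗
emp_id=7: ✗
emp_id=8: ✗
emp_id=9: ✓ → 122984
emp_id=10: ✓ → 124526
emp_id=11: ✗
emp_id=12: ✓ → 100020
tenure_avg = (131054 + 122984 + 124526 + 100020) / 4 = 119646
—
[sf_sum: office IN ('SF', 'AUS') OR tenure < 15]
emp_id=2: ✓ → 60144
emp_id=3: ✓ → 62557
emp_id=4: ✗
emp_id=5: ✓ → 139102
emp_id=6: ✓ → 37406
emp_id=7: ✓ → 147067
emp_id=8: ✓ → 118438
emp_id=9: ✓ → 122984
emp_id=10: ✗
emp_id=11: ✓ → 149858
emp_id=12: ✓ → 100020
sf_sum = 60144 + 62557 + 139102 + 37406 + 147067 + 118438 + 122984 + 149858 + 100020 = 937576

tenure_avg=119646, sf_sum=937576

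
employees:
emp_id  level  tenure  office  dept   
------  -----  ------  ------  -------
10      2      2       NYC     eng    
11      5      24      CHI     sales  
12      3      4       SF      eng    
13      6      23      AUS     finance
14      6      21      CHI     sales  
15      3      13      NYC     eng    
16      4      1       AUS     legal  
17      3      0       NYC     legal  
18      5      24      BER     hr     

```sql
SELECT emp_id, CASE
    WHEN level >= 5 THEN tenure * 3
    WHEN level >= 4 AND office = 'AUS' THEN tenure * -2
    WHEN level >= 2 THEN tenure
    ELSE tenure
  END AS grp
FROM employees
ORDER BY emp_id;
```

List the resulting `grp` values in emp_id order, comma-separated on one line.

emp_id=10: level >= 2 → 2
emp_id=11: level >= 5 → 72
emp_id=12: level >= 2 → 4
emp_id=13: level >= 5 → 69
emp_id=14: level >= 5 → 63
emp_id=15: level >= 2 → 13
emp_id=16: level >= 4 AND office = 'AUS' → -2
emp_id=17: level >= 2 → 0
emp_id=18: level >= 5 → 72

2, 72, 4, 69, 63, 13, -2, 0, 72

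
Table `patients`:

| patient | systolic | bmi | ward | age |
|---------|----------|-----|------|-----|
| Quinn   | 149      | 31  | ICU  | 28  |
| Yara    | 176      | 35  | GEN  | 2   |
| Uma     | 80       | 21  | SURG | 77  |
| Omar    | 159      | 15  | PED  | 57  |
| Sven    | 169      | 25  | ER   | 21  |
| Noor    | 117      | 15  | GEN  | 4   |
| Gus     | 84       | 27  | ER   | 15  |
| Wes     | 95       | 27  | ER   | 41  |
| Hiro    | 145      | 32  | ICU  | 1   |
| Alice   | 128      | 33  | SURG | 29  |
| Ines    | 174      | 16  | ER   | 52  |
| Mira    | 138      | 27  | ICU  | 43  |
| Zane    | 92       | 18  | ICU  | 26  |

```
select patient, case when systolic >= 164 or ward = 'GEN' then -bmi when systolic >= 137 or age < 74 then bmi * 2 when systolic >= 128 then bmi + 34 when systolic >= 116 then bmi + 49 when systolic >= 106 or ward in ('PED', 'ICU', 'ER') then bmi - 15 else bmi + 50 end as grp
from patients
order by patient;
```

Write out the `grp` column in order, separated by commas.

66, 54, 64, -16, 54, -15, 30, 62, -25, 71, 54, -35, 36

patient=Alice: systolic >= 137 or age < 74 → 66
patient=Gus: systolic >= 137 or age < 74 → 54
patient=Hiro: systolic >= 137 or age < 74 → 64
patient=Ines: systolic >= 164 or ward = 'GEN' → -16
patient=Mira: systolic >= 137 or age < 74 → 54
patient=Noor: systolic >= 164 or ward = 'GEN' → -15
patient=Omar: systolic >= 137 or age < 74 → 30
patient=Quinn: systolic >= 137 or age < 74 → 62
patient=Sven: systolic >= 164 or ward = 'GEN' → -25
patient=Uma: ELSE → 71
patient=Wes: systolic >= 137 or age < 74 → 54
patient=Yara: systolic >= 164 or ward = 'GEN' → -35
patient=Zane: systolic >= 137 or age < 74 → 36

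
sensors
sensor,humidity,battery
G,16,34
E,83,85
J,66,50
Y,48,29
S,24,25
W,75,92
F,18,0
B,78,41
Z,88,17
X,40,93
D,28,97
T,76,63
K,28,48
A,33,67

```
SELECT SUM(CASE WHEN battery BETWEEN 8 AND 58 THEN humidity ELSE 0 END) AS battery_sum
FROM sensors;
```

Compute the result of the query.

sensor=G: ✓ → 16
sensor=E: ✗
sensor=J: ✓ → 66
sensor=Y: ✓ → 48
sensor=S: ✓ → 24
sensor=W: ✗
sensor=F: ✗
sensor=B: ✓ → 78
sensor=Z: ✓ → 88
sensor=X: ✗
sensor=D: ✗
sensor=T: ✗
sensor=K: ✓ → 28
sensor=A: ✗
battery_sum = 16 + 66 + 48 + 24 + 78 + 88 + 28 = 348

348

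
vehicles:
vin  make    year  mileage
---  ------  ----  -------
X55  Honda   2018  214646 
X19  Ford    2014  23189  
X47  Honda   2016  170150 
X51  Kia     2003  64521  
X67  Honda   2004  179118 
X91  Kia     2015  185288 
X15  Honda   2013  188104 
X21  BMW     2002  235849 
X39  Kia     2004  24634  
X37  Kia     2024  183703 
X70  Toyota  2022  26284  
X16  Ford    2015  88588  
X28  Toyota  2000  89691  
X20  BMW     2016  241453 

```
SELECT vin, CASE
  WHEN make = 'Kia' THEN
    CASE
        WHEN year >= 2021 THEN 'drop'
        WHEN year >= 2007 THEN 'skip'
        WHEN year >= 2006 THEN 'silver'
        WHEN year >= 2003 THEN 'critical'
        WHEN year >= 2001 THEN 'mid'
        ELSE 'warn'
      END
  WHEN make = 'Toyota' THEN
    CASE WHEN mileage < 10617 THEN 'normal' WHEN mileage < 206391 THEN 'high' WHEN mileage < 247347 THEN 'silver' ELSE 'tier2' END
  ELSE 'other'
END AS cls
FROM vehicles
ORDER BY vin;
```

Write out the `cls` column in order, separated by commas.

vin=X15: make='Honda' → outer ELSE → other
vin=X16: make='Ford' → outer ELSE → other
vin=X19: make='Ford' → outer ELSE → other
vin=X20: make='BMW' → outer ELSE → other
vin=X21: make='BMW' → outer ELSE → other
vin=X28: make='Toyota' → inner[mileage < 206391] → high
vin=X37: make='Kia' → inner[year >= 2021] → drop
vin=X39: make='Kia' → inner[year >= 2003] → critical
vin=X47: make='Honda' → outer ELSE → other
vin=X51: make='Kia' → inner[year >= 2003] → critical
vin=X55: make='Honda' → outer ELSE → other
vin=X67: make='Honda' → outer ELSE → other
vin=X70: make='Toyota' → inner[mileage < 206391] → high
vin=X91: make='Kia' → inner[year >= 2007] → skip

other, other, other, other, other, high, drop, critical, other, critical, other, other, high, skip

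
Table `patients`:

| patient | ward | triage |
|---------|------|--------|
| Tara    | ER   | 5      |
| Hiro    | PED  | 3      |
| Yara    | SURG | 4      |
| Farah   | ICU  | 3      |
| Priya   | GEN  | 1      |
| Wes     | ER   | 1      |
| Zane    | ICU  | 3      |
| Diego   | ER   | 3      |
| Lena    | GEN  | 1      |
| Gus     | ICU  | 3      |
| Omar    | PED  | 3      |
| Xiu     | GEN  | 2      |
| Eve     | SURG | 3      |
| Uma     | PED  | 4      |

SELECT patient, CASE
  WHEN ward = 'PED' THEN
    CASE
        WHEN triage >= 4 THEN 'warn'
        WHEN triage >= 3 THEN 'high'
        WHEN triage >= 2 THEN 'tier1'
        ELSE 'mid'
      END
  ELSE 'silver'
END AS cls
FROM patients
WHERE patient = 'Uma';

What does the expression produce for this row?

warn

patient = Uma: ward=PED, triage=4.
ward='PED' → inner[triage >= 4] → warn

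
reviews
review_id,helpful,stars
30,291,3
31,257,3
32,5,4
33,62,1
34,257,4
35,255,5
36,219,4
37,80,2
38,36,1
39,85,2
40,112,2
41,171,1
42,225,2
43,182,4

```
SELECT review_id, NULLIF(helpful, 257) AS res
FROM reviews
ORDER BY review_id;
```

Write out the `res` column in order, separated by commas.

review_id=30: helpful=291 vs 257: differ → 291
review_id=31: helpful=257 vs 257: equal → NULL
review_id=32: helpful=5 vs 257: differ → 5
review_id=33: helpful=62 vs 257: differ → 62
review_id=34: helpful=257 vs 257: equal → NULL
review_id=35: helpful=255 vs 257: differ → 255
review_id=36: helpful=219 vs 257: differ → 219
review_id=37: helpful=80 vs 257: differ → 80
review_id=38: helpful=36 vs 257: differ → 36
review_id=39: helpful=85 vs 257: differ → 85
review_id=40: helpful=112 vs 257: differ → 112
review_id=41: helpful=171 vs 257: differ → 171
review_id=42: helpful=225 vs 257: differ → 225
review_id=43: helpful=182 vs 257: differ → 182

291, NULL, 5, 62, NULL, 255, 219, 80, 36, 85, 112, 171, 225, 182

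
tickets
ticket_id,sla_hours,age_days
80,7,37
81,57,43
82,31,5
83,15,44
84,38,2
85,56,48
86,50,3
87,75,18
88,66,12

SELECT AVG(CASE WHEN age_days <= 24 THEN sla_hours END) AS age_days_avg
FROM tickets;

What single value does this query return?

ticket_id=80: ✗
ticket_id=81: ✗
ticket_id=82: ✓ → 31
ticket_id=83: ✗
ticket_id=84: ✓ → 38
ticket_id=85: ✗
ticket_id=86: ✓ → 50
ticket_id=87: ✓ → 75
ticket_id=88: ✓ → 66
age_days_avg = (31 + 38 + 50 + 75 + 66) / 5 = 52

52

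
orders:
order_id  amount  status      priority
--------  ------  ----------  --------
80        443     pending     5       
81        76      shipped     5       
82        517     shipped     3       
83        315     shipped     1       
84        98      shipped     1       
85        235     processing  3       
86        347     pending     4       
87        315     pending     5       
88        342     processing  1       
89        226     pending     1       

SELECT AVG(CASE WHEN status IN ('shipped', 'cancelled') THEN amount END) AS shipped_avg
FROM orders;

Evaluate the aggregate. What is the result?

251.5

order_id=80: ✗
order_id=81: ✓ → 76
order_id=82: ✓ → 517
order_id=83: ✓ → 315
order_id=84: ✓ → 98
order_id=85: ✗
order_id=86: ✗
order_id=87: ✗
order_id=88: ✗
order_id=89: ✗
shipped_avg = (76 + 517 + 315 + 98) / 4 = 251.5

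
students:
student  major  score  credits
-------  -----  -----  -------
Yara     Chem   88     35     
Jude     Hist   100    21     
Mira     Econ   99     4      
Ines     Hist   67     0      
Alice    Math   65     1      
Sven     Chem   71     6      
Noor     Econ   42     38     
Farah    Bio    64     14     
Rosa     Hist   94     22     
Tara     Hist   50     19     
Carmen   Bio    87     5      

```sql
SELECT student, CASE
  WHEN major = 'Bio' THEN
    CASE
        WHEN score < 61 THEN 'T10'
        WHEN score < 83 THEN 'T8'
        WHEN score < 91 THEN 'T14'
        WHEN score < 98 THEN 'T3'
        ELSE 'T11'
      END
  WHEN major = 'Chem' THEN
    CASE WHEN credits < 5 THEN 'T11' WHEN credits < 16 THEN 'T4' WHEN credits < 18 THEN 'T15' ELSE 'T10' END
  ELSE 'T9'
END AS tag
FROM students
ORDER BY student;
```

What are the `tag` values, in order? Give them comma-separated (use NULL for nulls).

T9, T14, T8, T9, T9, T9, T9, T9, T4, T9, T10

student=Alice: major='Math' → outer ELSE → T9
student=Carmen: major='Bio' → inner[score < 91] → T14
student=Farah: major='Bio' → inner[score < 83] → T8
student=Ines: major='Hist' → outer ELSE → T9
student=Jude: major='Hist' → outer ELSE → T9
student=Mira: major='Econ' → outer ELSE → T9
student=Noor: major='Econ' → outer ELSE → T9
student=Rosa: major='Hist' → outer ELSE → T9
student=Sven: major='Chem' → inner[credits < 16] → T4
student=Tara: major='Hist' → outer ELSE → T9
student=Yara: major='Chem' → inner[ELSE] → T10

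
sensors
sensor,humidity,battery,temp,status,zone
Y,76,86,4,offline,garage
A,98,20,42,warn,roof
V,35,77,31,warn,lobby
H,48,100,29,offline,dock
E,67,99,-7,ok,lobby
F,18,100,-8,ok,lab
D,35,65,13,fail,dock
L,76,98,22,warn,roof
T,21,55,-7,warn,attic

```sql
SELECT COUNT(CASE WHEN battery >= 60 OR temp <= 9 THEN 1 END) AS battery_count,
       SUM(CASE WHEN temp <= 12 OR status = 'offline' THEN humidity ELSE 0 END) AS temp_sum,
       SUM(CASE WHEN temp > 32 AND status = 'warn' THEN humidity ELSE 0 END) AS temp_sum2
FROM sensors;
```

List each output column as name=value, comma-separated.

[battery_count: battery >= 60 OR temp <= 9]
sensor=Y: ✓ → 1
sensor=A: ✗
sensor=V: ✓ → 1
sensor=H: ✓ → 1
sensor=E: ✓ → 1
sensor=F: ✓ → 1
sensor=D: ✓ → 1
sensor=L: ✓ → 1
sensor=T: ✓ → 1
battery_count = COUNT(1, 1, 1, 1, 1, 1, 1, 1) = 8
—
[temp_sum: temp <= 12 OR status = 'offline']
sensor=Y: ✓ → 76
sensor=A: ✗
sensor=V: ✗
sensor=H: ✓ → 48
sensor=E: ✓ → 67
sensor=F: ✓ → 18
sensor=D: ✗
sensor=L: ✗
sensor=T: ✓ → 21
temp_sum = 76 + 48 + 67 + 18 + 21 = 230
—
[temp_sum2: temp > 32 AND status = 'warn']
sensor=Y: ✗
sensor=A: ✓ → 98
sensor=V: ✗
sensor=H: ✗
sensor=E: ✗
sensor=F: ✗
sensor=D: ✗
sensor=L: ✗
sensor=T: ✗
temp_sum2 = 98

battery_count=8, temp_sum=230, temp_sum2=98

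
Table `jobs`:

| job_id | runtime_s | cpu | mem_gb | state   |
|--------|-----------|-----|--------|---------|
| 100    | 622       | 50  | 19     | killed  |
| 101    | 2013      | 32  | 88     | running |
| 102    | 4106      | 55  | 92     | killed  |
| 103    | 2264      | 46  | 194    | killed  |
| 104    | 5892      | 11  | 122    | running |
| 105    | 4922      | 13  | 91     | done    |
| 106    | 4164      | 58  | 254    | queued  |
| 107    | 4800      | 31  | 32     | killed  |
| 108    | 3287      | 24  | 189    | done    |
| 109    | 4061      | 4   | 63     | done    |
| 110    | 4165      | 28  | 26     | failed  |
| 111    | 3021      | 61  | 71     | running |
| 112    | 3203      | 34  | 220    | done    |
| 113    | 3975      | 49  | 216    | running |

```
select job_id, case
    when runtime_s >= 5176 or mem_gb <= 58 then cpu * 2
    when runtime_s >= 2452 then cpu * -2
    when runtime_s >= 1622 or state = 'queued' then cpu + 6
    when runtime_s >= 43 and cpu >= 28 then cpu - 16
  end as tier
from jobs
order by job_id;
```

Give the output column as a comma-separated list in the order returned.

100, 38, -110, 52, 22, -26, -116, 62, -48, -8, 56, -122, -68, -98

job_id=100: runtime_s >= 5176 or mem_gb <= 58 → 100
job_id=101: runtime_s >= 1622 or state = 'queued' → 38
job_id=102: runtime_s >= 2452 → -110
job_id=103: runtime_s >= 1622 or state = 'queued' → 52
job_id=104: runtime_s >= 5176 or mem_gb <= 58 → 22
job_id=105: runtime_s >= 2452 → -26
job_id=106: runtime_s >= 2452 → -116
job_id=107: runtime_s >= 5176 or mem_gb <= 58 → 62
job_id=108: runtime_s >= 2452 → -48
job_id=109: runtime_s >= 2452 → -8
job_id=110: runtime_s >= 5176 or mem_gb <= 58 → 56
job_id=111: runtime_s >= 2452 → -122
job_id=112: runtime_s >= 2452 → -68
job_id=113: runtime_s >= 2452 → -98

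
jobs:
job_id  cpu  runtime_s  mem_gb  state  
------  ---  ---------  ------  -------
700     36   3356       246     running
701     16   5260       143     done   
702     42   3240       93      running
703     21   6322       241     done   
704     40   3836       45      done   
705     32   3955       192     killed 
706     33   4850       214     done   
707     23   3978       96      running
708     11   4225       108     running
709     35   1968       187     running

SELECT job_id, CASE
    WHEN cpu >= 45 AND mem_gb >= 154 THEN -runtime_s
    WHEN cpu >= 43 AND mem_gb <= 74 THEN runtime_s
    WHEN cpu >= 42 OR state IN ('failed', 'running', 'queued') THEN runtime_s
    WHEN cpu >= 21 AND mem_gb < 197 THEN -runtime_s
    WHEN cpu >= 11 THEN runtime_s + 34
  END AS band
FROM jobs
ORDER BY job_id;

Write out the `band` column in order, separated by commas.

job_id=700: cpu >= 42 OR state IN ('failed', 'running', 'queued') → 3356
job_id=701: cpu >= 11 → 5294
job_id=702: cpu >= 42 OR state IN ('failed', 'running', 'queued') → 3240
job_id=703: cpu >= 11 → 6356
job_id=704: cpu >= 21 AND mem_gb < 197 → -3836
job_id=705: cpu >= 21 AND mem_gb < 197 → -3955
job_id=706: cpu >= 11 → 4884
job_id=707: cpu >= 42 OR state IN ('failed', 'running', 'queued') → 3978
job_id=708: cpu >= 42 OR state IN ('failed', 'running', 'queued') → 4225
job_id=709: cpu >= 42 OR state IN ('failed', 'running', 'queued') → 1968

3356, 5294, 3240, 6356, -3836, -3955, 4884, 3978, 4225, 1968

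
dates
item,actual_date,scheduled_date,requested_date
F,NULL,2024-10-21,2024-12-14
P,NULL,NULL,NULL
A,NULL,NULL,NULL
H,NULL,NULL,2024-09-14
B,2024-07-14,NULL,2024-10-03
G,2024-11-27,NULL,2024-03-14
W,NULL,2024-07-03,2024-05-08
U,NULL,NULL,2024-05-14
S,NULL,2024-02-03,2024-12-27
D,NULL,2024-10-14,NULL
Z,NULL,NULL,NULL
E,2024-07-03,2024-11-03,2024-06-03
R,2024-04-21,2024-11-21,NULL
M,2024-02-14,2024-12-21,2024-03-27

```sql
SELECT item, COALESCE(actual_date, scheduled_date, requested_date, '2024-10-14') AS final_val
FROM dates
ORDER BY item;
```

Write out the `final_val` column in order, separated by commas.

item=A: actual_date=NULL, scheduled_date=NULL, requested_date=NULL, → literal 2024-10-14 → 2024-10-14
item=B: actual_date=2024-07-14 → 2024-07-14
item=D: actual_date=NULL, scheduled_date=2024-10-14 → 2024-10-14
item=E: actual_date=2024-07-03 → 2024-07-03
item=F: actual_date=NULL, scheduled_date=2024-10-21 → 2024-10-21
item=G: actual_date=2024-11-27 → 2024-11-27
item=H: actual_date=NULL, scheduled_date=NULL, requested_date=2024-09-14 → 2024-09-14
item=M: actual_date=2024-02-14 → 2024-02-14
item=P: actual_date=NULL, scheduled_date=NULL, requested_date=NULL, → literal 2024-10-14 → 2024-10-14
item=R: actual_date=2024-04-21 → 2024-04-21
item=S: actual_date=NULL, scheduled_date=2024-02-03 → 2024-02-03
item=U: actual_date=NULL, scheduled_date=NULL, requested_date=2024-05-14 → 2024-05-14
item=W: actual_date=NULL, scheduled_date=2024-07-03 → 2024-07-03
item=Z: actual_date=NULL, scheduled_date=NULL, requested_date=NULL, → literal 2024-10-14 → 2024-10-14

2024-10-14, 2024-07-14, 2024-10-14, 2024-07-03, 2024-10-21, 2024-11-27, 2024-09-14, 2024-02-14, 2024-10-14, 2024-04-21, 2024-02-03, 2024-05-14, 2024-07-03, 2024-10-14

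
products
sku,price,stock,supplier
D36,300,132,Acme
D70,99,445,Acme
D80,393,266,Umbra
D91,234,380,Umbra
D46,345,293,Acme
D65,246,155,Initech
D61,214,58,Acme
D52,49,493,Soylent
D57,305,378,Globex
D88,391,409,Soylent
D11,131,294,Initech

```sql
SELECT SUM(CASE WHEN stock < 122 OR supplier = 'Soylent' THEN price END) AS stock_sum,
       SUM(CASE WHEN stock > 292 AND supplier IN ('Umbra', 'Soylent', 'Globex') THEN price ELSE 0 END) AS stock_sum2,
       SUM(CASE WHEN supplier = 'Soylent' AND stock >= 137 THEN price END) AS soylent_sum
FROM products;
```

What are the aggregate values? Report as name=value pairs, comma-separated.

[stock_sum: stock < 122 OR supplier = 'Soylent']
sku=D36: ✗
sku=D70: ✗
sku=D80: ✗
sku=D91: ✗
sku=D46: ✗
sku=D65: ✗
sku=D61: ✓ → 214
sku=D52: ✓ → 49
sku=D57: ✗
sku=D88: ✓ → 391
sku=D11: ✗
stock_sum = 214 + 49 + 391 = 654
—
[stock_sum2: stock > 292 AND supplier IN ('Umbra', 'Soylent', 'Globex')]
sku=D36: ✗
sku=D70: ✗
sku=D80: ✗
sku=D91: ✓ → 234
sku=D46: ✗
sku=D65: ✗
sku=D61: ✗
sku=D52: ✓ → 49
sku=D57: ✓ → 305
sku=D88: ✓ → 391
sku=D11: ✗
stock_sum2 = 234 + 49 + 305 + 391 = 979
—
[soylent_sum: supplier = 'Soylent' AND stock >= 137]
sku=D36: ✗
sku=D70: ✗
sku=D80: ✗
sku=D91: ✗
sku=D46: ✗
sku=D65: ✗
sku=D61: ✗
sku=D52: ✓ → 49
sku=D57: ✗
sku=D88: ✓ → 391
sku=D11: ✗
soylent_sum = 49 + 391 = 440

stock_sum=654, stock_sum2=979, soylent_sum=440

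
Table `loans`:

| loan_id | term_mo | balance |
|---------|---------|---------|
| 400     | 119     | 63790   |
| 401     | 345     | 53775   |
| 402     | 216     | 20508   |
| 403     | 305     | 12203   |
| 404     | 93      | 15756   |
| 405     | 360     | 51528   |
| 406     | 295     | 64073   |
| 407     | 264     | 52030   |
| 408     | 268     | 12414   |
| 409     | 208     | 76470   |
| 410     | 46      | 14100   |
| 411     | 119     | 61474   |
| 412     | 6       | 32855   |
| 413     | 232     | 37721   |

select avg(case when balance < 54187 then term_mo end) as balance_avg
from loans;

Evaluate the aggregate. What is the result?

213.5

loan_id=400: ✗
loan_id=401: ✓ → 345
loan_id=402: ✓ → 216
loan_id=403: ✓ → 305
loan_id=404: ✓ → 93
loan_id=405: ✓ → 360
loan_id=406: ✗
loan_id=407: ✓ → 264
loan_id=408: ✓ → 268
loan_id=409: ✗
loan_id=410: ✓ → 46
loan_id=411: ✗
loan_id=412: ✓ → 6
loan_id=413: ✓ → 232
balance_avg = (345 + 216 + 305 + 93 + 360 + 264 + 268 + 46 + 6 + 232) / 10 = 213.5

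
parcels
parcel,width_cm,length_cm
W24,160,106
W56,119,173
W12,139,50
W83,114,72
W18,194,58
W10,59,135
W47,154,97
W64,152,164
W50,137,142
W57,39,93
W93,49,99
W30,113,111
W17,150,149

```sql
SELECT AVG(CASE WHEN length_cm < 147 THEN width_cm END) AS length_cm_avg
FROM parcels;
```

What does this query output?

parcel=W24: ✓ → 160
parcel=W56: ✗
parcel=W12: ✓ → 139
parcel=W83: ✓ → 114
parcel=W18: ✓ → 194
parcel=W10: ✓ → 59
parcel=W47: ✓ → 154
parcel=W64: ✗
parcel=W50: ✓ → 137
parcel=W57: ✓ → 39
parcel=W93: ✓ → 49
parcel=W30: ✓ → 113
parcel=W17: ✗
length_cm_avg = (160 + 139 + 114 + 194 + 59 + 154 + 137 + 39 + 49 + 113) / 10 = 115.8

115.8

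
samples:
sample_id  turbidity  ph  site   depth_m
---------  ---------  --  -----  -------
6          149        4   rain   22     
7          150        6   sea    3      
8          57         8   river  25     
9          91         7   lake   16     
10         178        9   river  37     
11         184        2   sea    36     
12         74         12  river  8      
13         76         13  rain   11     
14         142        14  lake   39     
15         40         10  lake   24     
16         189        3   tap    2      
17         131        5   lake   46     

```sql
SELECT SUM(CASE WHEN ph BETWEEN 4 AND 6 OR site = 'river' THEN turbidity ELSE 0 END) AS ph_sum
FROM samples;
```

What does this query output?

sample_id=6: ✓ → 149
sample_id=7: ✓ → 150
sample_id=8: ✓ → 57
sample_id=9: ✗
sample_id=10: ✓ → 178
sample_id=11: ✗
sample_id=12: ✓ → 74
sample_id=13: ✗
sample_id=14: ✗
sample_id=15: ✗
sample_id=16: ✗
sample_id=17: ✓ → 131
ph_sum = 149 + 150 + 57 + 178 + 74 + 131 = 739

739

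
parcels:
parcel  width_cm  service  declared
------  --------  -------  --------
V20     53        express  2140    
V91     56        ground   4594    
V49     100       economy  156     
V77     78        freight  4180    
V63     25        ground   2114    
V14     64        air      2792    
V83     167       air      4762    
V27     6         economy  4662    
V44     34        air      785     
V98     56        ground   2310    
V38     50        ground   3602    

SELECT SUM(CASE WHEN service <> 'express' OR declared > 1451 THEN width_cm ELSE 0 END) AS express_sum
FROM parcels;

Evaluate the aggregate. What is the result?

689

parcel=V20: ✓ → 53
parcel=V91: ✓ → 56
parcel=V49: ✓ → 100
parcel=V77: ✓ → 78
parcel=V63: ✓ → 25
parcel=V14: ✓ → 64
parcel=V83: ✓ → 167
parcel=V27: ✓ → 6
parcel=V44: ✓ → 34
parcel=V98: ✓ → 56
parcel=V38: ✓ → 50
express_sum = 53 + 56 + 100 + 78 + 25 + 64 + 167 + 6 + 34 + 56 + 50 = 689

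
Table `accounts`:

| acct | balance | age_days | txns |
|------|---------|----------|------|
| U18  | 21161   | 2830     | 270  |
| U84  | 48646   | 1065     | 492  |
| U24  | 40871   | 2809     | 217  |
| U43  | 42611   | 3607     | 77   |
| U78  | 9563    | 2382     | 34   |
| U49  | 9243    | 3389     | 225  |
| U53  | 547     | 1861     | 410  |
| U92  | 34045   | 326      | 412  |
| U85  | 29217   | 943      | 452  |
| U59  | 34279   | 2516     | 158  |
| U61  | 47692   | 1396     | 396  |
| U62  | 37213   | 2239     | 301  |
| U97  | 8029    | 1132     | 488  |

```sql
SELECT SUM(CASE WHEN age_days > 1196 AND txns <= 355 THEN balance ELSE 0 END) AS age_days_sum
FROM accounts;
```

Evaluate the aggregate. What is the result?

194941

acct=U18: ✓ → 21161
acct=U84: ✗
acct=U24: ✓ → 40871
acct=U43: ✓ → 42611
acct=U78: ✓ → 9563
acct=U49: ✓ → 9243
acct=U53: ✗
acct=U92: ✗
acct=U85: ✗
acct=U59: ✓ → 34279
acct=U61: ✗
acct=U62: ✓ → 37213
acct=U97: ✗
age_days_sum = 21161 + 40871 + 42611 + 9563 + 9243 + 34279 + 37213 = 194941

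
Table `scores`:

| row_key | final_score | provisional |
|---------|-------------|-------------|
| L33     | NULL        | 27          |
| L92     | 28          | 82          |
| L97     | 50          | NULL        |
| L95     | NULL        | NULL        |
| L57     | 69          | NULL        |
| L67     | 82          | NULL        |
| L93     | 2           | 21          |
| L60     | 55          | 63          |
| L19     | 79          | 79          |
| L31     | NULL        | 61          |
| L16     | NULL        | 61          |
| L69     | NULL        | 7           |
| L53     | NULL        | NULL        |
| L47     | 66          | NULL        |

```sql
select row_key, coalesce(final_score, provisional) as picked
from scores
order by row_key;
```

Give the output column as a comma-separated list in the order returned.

row_key=L16: final_score=NULL, provisional=61 → 61
row_key=L19: final_score=79 → 79
row_key=L31: final_score=NULL, provisional=61 → 61
row_key=L33: final_score=NULL, provisional=27 → 27
row_key=L47: final_score=66 → 66
row_key=L53: final_score=NULL, provisional=NULL (all NULL) → NULL
row_key=L57: final_score=69 → 69
row_key=L60: final_score=55 → 55
row_key=L67: final_score=82 → 82
row_key=L69: final_score=NULL, provisional=7 → 7
row_key=L92: final_score=28 → 28
row_key=L93: final_score=2 → 2
row_key=L95: final_score=NULL, provisional=NULL (all NULL) → NULL
row_key=L97: final_score=50 → 50

61, 79, 61, 27, 66, NULL, 69, 55, 82, 7, 28, 2, NULL, 50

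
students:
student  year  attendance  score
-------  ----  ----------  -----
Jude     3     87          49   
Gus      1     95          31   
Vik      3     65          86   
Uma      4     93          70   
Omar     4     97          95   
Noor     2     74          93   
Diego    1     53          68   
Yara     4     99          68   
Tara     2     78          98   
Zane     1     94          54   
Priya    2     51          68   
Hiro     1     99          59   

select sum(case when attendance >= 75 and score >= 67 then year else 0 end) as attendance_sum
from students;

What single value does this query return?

14

student=Jude: ✗
student=Gus: ✗
student=Vik: ✗
student=Uma: ✓ → 4
student=Omar: ✓ → 4
student=Noor: ✗
student=Diego: ✗
student=Yara: ✓ → 4
student=Tara: ✓ → 2
student=Zane: ✗
student=Priya: ✗
student=Hiro: ✗
attendance_sum = 4 + 4 + 4 + 2 = 14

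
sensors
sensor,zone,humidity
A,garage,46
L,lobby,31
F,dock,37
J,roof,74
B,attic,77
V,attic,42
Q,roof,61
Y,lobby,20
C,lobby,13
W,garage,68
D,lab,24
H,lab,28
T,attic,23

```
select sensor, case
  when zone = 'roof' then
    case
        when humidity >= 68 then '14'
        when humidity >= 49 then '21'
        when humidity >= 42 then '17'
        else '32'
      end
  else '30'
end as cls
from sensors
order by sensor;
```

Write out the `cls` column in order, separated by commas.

30, 30, 30, 30, 30, 30, 14, 30, 21, 30, 30, 30, 30

sensor=A: zone='garage' → outer ELSE → 30
sensor=B: zone='attic' → outer ELSE → 30
sensor=C: zone='lobby' → outer ELSE → 30
sensor=D: zone='lab' → outer ELSE → 30
sensor=F: zone='dock' → outer ELSE → 30
sensor=H: zone='lab' → outer ELSE → 30
sensor=J: zone='roof' → inner[humidity >= 68] → 14
sensor=L: zone='lobby' → outer ELSE → 30
sensor=Q: zone='roof' → inner[humidity >= 49] → 21
sensor=T: zone='attic' → outer ELSE → 30
sensor=V: zone='attic' → outer ELSE → 30
sensor=W: zone='garage' → outer ELSE → 30
sensor=Y: zone='lobby' → outer ELSE → 30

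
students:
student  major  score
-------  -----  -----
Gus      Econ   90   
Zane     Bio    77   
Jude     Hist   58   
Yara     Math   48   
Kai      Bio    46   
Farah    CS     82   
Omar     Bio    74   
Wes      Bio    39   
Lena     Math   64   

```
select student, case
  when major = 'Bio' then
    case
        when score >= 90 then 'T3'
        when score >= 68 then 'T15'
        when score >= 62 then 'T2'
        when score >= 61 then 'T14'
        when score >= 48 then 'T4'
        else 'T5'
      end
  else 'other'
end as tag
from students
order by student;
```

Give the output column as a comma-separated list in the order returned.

other, other, other, T5, other, T15, T5, other, T15

student=Farah: major='CS' → outer ELSE → other
student=Gus: major='Econ' → outer ELSE → other
student=Jude: major='Hist' → outer ELSE → other
student=Kai: major='Bio' → inner[ELSE] → T5
student=Lena: major='Math' → outer ELSE → other
student=Omar: major='Bio' → inner[score >= 68] → T15
student=Wes: major='Bio' → inner[ELSE] → T5
student=Yara: major='Math' → outer ELSE → other
student=Zane: major='Bio' → inner[score >= 68] → T15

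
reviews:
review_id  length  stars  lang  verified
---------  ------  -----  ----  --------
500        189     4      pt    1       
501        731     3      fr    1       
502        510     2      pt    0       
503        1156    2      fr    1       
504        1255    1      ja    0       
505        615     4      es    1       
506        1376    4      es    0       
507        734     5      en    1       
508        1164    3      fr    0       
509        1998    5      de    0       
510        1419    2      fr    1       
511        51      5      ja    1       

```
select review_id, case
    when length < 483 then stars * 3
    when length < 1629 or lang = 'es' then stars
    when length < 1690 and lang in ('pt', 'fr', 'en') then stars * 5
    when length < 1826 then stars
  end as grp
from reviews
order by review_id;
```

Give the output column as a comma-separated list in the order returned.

12, 3, 2, 2, 1, 4, 4, 5, 3, NULL, 2, 15

review_id=500: length < 483 → 12
review_id=501: length < 1629 or lang = 'es' → 3
review_id=502: length < 1629 or lang = 'es' → 2
review_id=503: length < 1629 or lang = 'es' → 2
review_id=504: length < 1629 or lang = 'es' → 1
review_id=505: length < 1629 or lang = 'es' → 4
review_id=506: length < 1629 or lang = 'es' → 4
review_id=507: length < 1629 or lang = 'es' → 5
review_id=508: length < 1629 or lang = 'es' → 3
review_id=509: (no match → NULL) → NULL
review_id=510: length < 1629 or lang = 'es' → 2
review_id=511: length < 483 → 15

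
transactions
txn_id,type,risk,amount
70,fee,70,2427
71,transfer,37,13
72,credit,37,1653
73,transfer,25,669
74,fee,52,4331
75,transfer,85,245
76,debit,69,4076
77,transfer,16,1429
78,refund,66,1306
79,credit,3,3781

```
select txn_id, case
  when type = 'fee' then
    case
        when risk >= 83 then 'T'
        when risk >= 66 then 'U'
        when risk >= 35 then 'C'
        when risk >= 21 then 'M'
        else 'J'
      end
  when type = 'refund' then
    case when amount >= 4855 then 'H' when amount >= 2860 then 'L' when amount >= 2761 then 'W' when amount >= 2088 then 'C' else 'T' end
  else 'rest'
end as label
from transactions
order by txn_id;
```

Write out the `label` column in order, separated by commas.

U, rest, rest, rest, C, rest, rest, rest, T, rest

txn_id=70: type='fee' → inner[risk >= 66] → U
txn_id=71: type='transfer' → outer ELSE → rest
txn_id=72: type='credit' → outer ELSE → rest
txn_id=73: type='transfer' → outer ELSE → rest
txn_id=74: type='fee' → inner[risk >= 35] → C
txn_id=75: type='transfer' → outer ELSE → rest
txn_id=76: type='debit' → outer ELSE → rest
txn_id=77: type='transfer' → outer ELSE → rest
txn_id=78: type='refund' → inner[ELSE] → T
txn_id=79: type='credit' → outer ELSE → rest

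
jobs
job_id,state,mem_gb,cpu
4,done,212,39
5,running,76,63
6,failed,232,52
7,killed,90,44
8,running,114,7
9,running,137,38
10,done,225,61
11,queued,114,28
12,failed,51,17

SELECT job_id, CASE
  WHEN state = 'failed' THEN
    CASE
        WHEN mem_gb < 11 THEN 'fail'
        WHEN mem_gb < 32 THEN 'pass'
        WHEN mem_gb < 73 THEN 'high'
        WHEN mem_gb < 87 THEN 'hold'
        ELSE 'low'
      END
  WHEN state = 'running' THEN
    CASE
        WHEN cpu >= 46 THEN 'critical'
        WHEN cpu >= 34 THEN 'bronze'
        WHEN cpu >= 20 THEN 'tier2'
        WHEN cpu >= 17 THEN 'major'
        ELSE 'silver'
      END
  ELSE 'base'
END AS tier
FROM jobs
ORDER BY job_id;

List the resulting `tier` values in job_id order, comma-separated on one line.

job_id=4: state='done' → outer ELSE → base
job_id=5: state='running' → inner[cpu >= 46] → critical
job_id=6: state='failed' → inner[ELSE] → low
job_id=7: state='killed' → outer ELSE → base
job_id=8: state='running' → inner[ELSE] → silver
job_id=9: state='running' → inner[cpu >= 34] → bronze
job_id=10: state='done' → outer ELSE → base
job_id=11: state='queued' → outer ELSE → base
job_id=12: state='failed' → inner[mem_gb < 73] → high

base, critical, low, base, silver, bronze, base, base, high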